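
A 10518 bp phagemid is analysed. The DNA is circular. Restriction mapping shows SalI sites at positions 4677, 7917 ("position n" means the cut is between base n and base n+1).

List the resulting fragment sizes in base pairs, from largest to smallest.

Circular molecule, 2 cuts → 2 fragments:
  7917 − 4677 = 3240 bp
  wrap: 10518 − 7917 + 4677 = 7278 bp
Sorted largest to smallest: 7278, 3240 bp.

7278, 3240 bp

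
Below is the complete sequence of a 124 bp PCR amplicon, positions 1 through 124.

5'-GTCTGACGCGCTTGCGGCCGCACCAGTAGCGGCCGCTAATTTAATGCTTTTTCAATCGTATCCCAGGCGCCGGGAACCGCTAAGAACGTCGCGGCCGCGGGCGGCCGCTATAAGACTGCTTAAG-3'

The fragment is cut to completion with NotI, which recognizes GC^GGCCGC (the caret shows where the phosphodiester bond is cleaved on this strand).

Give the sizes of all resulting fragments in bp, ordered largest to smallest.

NotI sites (GCGGCCGC) start at positions 14, 29, 91, 101.
NotI cuts after base 2 of each site, so after positions 15, 30, 92, 102.
Linear molecule, 4 cuts → 5 fragments:
  1–15 → 15 bp
  16–30 → 15 bp
  31–92 → 62 bp
  93–102 → 10 bp
  103–124 → 22 bp
Sorted largest to smallest: 62, 22, 15, 15, 10 bp.

62, 22, 15, 15, 10 bp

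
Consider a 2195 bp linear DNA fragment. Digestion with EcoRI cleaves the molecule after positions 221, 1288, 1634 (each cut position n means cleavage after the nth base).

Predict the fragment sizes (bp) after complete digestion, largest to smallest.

1067, 561, 346, 221 bp

Linear molecule, 3 cuts → 4 fragments:
  221 − 0 = 221 bp
  1288 − 221 = 1067 bp
  1634 − 1288 = 346 bp
  2195 − 1634 = 561 bp
Sorted largest to smallest: 1067, 561, 346, 221 bp.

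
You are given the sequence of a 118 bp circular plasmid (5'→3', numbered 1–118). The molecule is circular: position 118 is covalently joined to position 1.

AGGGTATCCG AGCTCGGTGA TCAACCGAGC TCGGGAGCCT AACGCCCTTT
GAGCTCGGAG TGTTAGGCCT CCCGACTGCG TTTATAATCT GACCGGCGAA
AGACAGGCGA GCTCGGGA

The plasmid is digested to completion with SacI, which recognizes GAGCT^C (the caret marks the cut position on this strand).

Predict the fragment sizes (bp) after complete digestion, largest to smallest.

58, 24, 19, 17 bp

SacI sites (GAGCTC) start at positions 10, 27, 51, 109.
SacI cuts after base 5 of each site (before the last base), so after positions 14, 31, 55, 113.
Circular molecule, 4 cuts → 4 fragments:
  15–31 → 17 bp
  32–55 → 24 bp
  56–113 → 58 bp
  114–118 then 1–14 → 5 + 14 = 19 bp
Sorted largest to smallest: 58, 24, 19, 17 bp.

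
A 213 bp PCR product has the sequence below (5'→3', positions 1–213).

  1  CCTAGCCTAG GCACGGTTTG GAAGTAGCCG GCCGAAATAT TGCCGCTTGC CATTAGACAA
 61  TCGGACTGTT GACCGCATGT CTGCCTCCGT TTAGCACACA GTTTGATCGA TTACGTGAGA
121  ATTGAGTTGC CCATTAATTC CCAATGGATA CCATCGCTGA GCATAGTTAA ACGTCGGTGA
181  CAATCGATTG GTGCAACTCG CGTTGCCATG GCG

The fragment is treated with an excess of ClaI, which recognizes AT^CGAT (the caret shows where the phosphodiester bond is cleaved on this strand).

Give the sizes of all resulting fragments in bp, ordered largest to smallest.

ClaI sites (ATCGAT) start at positions 106, 183.
ClaI cuts after base 2 of each site, so after positions 107, 184.
Linear molecule, 2 cuts → 3 fragments:
  1–107 → 107 bp
  108–184 → 77 bp
  185–213 → 29 bp
Sorted largest to smallest: 107, 77, 29 bp.

107, 77, 29 bp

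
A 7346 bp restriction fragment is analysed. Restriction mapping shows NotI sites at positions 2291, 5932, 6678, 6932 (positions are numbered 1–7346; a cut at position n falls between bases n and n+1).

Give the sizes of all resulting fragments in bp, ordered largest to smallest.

Linear molecule, 4 cuts → 5 fragments:
  2291 − 0 = 2291 bp
  5932 − 2291 = 3641 bp
  6678 − 5932 = 746 bp
  6932 − 6678 = 254 bp
  7346 − 6932 = 414 bp
Sorted largest to smallest: 3641, 2291, 746, 414, 254 bp.

3641, 2291, 746, 414, 254 bp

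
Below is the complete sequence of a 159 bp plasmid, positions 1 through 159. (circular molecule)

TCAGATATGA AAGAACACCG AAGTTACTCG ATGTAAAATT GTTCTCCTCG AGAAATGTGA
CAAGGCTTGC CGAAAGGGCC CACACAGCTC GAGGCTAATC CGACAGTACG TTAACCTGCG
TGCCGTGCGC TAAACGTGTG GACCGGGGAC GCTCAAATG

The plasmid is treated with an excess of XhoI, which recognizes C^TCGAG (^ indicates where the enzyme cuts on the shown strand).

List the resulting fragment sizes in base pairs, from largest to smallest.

XhoI sites (CTCGAG) start at positions 47, 88.
XhoI cuts after the first base of each site, so after positions 47, 88.
Circular molecule, 2 cuts → 2 fragments:
  48–88 → 41 bp
  89–159 then 1–47 → 71 + 47 = 118 bp
Sorted largest to smallest: 118, 41 bp.

118, 41 bp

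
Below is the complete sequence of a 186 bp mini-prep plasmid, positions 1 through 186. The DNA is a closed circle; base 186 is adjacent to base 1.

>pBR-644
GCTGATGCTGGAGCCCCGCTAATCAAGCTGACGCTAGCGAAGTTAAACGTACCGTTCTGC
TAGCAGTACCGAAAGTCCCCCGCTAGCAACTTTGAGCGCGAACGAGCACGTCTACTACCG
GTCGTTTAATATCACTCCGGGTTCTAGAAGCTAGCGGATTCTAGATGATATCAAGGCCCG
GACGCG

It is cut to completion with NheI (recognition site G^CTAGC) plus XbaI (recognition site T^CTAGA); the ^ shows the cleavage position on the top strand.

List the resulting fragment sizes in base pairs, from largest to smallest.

61, 59, 26, 23, 10, 7 bp

NheI sites (GCTAGC) start at positions 33, 59, 82, 150.
NheI cuts after the first base of each site, so after positions 33, 59, 82, 150.
XbaI sites (TCTAGA) start at positions 143, 160.
XbaI cuts after the first base of each site, so after positions 143, 160.
Combined cut positions: 33, 59, 82, 143, 150, 160.
Circular molecule, 6 cuts → 6 fragments:
  34–59 → 26 bp
  60–82 → 23 bp
  83–143 → 61 bp
  144–150 → 7 bp
  151–160 → 10 bp
  161–186 then 1–33 → 26 + 33 = 59 bp
Sorted largest to smallest: 61, 59, 26, 23, 10, 7 bp.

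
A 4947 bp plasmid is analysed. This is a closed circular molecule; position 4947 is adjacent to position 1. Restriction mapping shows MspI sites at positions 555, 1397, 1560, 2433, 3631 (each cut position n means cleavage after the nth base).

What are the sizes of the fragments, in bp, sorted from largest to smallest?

1871, 1198, 873, 842, 163 bp

Circular molecule, 5 cuts → 5 fragments:
  1397 − 555 = 842 bp
  1560 − 1397 = 163 bp
  2433 − 1560 = 873 bp
  3631 − 2433 = 1198 bp
  wrap: 4947 − 3631 + 555 = 1871 bp
Sorted largest to smallest: 1871, 1198, 873, 842, 163 bp.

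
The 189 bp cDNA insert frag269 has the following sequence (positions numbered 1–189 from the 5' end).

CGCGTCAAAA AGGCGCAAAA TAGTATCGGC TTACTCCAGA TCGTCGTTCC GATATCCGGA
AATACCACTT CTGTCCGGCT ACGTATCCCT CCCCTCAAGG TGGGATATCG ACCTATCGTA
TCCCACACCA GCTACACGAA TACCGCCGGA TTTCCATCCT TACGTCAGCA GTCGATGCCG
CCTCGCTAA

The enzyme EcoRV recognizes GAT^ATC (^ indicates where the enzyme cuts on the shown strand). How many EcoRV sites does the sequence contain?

GATATC occurs starting at positions 51, 104.
EcoRV cuts at 2 sites.

2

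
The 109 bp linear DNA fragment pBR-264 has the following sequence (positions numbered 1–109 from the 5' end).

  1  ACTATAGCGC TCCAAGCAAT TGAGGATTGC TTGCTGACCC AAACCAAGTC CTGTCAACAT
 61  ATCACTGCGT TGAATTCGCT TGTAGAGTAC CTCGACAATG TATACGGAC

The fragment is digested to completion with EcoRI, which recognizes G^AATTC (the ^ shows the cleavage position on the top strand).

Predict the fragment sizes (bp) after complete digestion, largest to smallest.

72, 37 bp

The EcoRI site (GAATTC) starts at position 72.
EcoRI cuts after the first base of each site, so after position 72.
Linear molecule, 1 cut → 2 fragments:
  1–72 → 72 bp
  73–109 → 37 bp
Sorted largest to smallest: 72, 37 bp.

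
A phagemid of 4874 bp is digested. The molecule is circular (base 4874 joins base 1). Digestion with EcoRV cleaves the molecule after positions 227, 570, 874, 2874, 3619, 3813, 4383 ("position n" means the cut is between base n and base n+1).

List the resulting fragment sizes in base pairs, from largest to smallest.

2000, 745, 718, 570, 343, 304, 194 bp

Circular molecule, 7 cuts → 7 fragments:
  570 − 227 = 343 bp
  874 − 570 = 304 bp
  2874 − 874 = 2000 bp
  3619 − 2874 = 745 bp
  3813 − 3619 = 194 bp
  4383 − 3813 = 570 bp
  wrap: 4874 − 4383 + 227 = 718 bp
Sorted largest to smallest: 2000, 745, 718, 570, 343, 304, 194 bp.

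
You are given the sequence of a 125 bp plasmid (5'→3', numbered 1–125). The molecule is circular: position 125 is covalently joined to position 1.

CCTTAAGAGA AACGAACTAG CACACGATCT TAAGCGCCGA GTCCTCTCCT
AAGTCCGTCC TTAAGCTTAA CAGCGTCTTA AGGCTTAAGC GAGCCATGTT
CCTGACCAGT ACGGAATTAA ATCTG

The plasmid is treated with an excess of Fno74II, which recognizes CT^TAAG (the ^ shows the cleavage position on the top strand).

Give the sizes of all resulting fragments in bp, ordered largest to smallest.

43, 31, 27, 17, 7 bp

Fno74II sites (CTTAAG) start at positions 2, 29, 60, 77, 84.
Fno74II cuts after base 2 of each site, so after positions 3, 30, 61, 78, 85.
Circular molecule, 5 cuts → 5 fragments:
  4–30 → 27 bp
  31–61 → 31 bp
  62–78 → 17 bp
  79–85 → 7 bp
  86–125 then 1–3 → 40 + 3 = 43 bp
Sorted largest to smallest: 43, 31, 27, 17, 7 bp.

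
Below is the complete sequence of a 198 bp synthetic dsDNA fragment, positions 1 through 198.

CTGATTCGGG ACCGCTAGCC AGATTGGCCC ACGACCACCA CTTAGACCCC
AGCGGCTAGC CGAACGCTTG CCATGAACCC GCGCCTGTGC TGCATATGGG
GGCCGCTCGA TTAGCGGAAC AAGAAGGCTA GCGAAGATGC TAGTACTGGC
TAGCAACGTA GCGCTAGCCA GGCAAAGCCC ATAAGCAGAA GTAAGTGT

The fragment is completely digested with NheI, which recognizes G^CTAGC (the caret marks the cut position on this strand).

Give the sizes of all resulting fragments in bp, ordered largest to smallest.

NheI sites (GCTAGC) start at positions 14, 55, 127, 149, 163.
NheI cuts after the first base of each site, so after positions 14, 55, 127, 149, 163.
Linear molecule, 5 cuts → 6 fragments:
  1–14 → 14 bp
  15–55 → 41 bp
  56–127 → 72 bp
  128–149 → 22 bp
  150–163 → 14 bp
  164–198 → 35 bp
Sorted largest to smallest: 72, 41, 35, 22, 14, 14 bp.

72, 41, 35, 22, 14, 14 bp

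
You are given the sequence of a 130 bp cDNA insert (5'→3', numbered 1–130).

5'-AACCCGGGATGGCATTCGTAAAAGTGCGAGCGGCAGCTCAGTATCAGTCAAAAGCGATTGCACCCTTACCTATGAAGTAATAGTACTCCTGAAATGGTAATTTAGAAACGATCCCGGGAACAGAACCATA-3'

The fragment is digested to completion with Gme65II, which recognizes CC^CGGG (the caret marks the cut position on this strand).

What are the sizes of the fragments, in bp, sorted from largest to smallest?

110, 16, 4 bp

Gme65II sites (CCCGGG) start at positions 3, 113.
Gme65II cuts after base 2 of each site, so after positions 4, 114.
Linear molecule, 2 cuts → 3 fragments:
  1–4 → 4 bp
  5–114 → 110 bp
  115–130 → 16 bp
Sorted largest to smallest: 110, 16, 4 bp.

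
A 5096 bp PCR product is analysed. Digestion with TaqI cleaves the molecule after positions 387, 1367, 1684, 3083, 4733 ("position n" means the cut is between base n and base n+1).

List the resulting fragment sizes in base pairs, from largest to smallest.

Linear molecule, 5 cuts → 6 fragments:
  387 − 0 = 387 bp
  1367 − 387 = 980 bp
  1684 − 1367 = 317 bp
  3083 − 1684 = 1399 bp
  4733 − 3083 = 1650 bp
  5096 − 4733 = 363 bp
Sorted largest to smallest: 1650, 1399, 980, 387, 363, 317 bp.

1650, 1399, 980, 387, 363, 317 bp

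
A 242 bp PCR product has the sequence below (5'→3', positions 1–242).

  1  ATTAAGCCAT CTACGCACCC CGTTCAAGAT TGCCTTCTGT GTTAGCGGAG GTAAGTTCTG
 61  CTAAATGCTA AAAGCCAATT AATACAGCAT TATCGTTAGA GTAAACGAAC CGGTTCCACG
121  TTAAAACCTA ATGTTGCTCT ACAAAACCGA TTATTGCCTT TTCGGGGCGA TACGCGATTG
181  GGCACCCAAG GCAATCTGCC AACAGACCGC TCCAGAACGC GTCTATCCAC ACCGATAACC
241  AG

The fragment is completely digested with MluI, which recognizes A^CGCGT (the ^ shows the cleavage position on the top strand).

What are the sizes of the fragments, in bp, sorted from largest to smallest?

217, 25 bp

The MluI site (ACGCGT) starts at position 217.
MluI cuts after the first base of each site, so after position 217.
Linear molecule, 1 cut → 2 fragments:
  1–217 → 217 bp
  218–242 → 25 bp
Sorted largest to smallest: 217, 25 bp.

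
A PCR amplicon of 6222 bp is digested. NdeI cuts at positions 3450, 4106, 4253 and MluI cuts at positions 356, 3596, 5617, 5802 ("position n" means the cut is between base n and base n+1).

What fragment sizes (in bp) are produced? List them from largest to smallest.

Combined cut positions (sorted): 356, 3450, 3596, 4106, 4253, 5617, 5802.
Linear molecule, 7 cuts → 8 fragments:
  356 − 0 = 356 bp
  3450 − 356 = 3094 bp
  3596 − 3450 = 146 bp
  4106 − 3596 = 510 bp
  4253 − 4106 = 147 bp
  5617 − 4253 = 1364 bp
  5802 − 5617 = 185 bp
  6222 − 5802 = 420 bp
Sorted largest to smallest: 3094, 1364, 510, 420, 356, 185, 147, 146 bp.

3094, 1364, 510, 420, 356, 185, 147, 146 bp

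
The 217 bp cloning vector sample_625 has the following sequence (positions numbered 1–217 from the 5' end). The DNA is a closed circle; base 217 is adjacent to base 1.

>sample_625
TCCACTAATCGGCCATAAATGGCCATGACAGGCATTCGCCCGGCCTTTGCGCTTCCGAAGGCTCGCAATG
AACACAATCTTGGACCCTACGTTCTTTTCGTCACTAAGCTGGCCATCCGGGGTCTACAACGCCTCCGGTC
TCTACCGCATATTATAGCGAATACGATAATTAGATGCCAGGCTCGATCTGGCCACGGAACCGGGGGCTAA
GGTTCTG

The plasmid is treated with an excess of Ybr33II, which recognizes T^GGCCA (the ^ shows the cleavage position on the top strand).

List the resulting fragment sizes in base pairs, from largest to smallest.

90, 79, 48 bp

Ybr33II sites (TGGCCA) start at positions 20, 110, 189.
Ybr33II cuts after the first base of each site, so after positions 20, 110, 189.
Circular molecule, 3 cuts → 3 fragments:
  21–110 → 90 bp
  111–189 → 79 bp
  190–217 then 1–20 → 28 + 20 = 48 bp
Sorted largest to smallest: 90, 79, 48 bp.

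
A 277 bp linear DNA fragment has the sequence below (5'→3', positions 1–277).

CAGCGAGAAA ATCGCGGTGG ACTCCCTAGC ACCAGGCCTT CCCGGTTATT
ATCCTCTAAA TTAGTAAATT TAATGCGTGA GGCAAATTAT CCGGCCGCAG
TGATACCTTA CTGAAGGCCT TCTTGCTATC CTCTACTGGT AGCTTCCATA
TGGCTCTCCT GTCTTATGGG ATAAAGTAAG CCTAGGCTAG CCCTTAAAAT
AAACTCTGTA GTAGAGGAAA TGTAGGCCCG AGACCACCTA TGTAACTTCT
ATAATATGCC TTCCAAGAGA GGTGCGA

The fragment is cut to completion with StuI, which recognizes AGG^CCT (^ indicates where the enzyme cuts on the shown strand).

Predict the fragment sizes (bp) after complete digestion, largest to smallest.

StuI sites (AGGCCT) start at positions 34, 115.
StuI cuts after base 3 of each site, so after positions 36, 117.
Linear molecule, 2 cuts → 3 fragments:
  1–36 → 36 bp
  37–117 → 81 bp
  118–277 → 160 bp
Sorted largest to smallest: 160, 81, 36 bp.

160, 81, 36 bp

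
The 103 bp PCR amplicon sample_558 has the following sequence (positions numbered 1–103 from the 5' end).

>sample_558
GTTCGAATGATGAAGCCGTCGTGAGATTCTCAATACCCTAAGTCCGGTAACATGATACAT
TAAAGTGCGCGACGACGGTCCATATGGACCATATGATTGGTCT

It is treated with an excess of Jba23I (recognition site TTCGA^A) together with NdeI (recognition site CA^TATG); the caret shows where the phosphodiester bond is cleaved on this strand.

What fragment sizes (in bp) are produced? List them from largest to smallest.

The Jba23I site (TTCGAA) starts at position 2.
Jba23I cuts after base 5 of each site (before the last base), so after position 6.
NdeI sites (CATATG) start at positions 81, 90.
NdeI cuts after base 2 of each site, so after positions 82, 91.
Combined cut positions: 6, 82, 91.
Linear molecule, 3 cuts → 4 fragments:
  1–6 → 6 bp
  7–82 → 76 bp
  83–91 → 9 bp
  92–103 → 12 bp
Sorted largest to smallest: 76, 12, 9, 6 bp.

76, 12, 9, 6 bp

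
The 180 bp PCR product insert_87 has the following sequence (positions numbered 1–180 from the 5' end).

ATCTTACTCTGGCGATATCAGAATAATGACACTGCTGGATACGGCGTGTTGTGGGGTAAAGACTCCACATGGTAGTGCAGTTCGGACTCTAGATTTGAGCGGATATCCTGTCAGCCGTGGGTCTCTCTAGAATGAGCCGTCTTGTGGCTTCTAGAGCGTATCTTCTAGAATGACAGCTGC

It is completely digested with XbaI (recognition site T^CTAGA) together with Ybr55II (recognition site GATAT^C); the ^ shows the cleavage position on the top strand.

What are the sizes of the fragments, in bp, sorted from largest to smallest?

XbaI sites (TCTAGA) start at positions 88, 126, 150, 164.
XbaI cuts after the first base of each site, so after positions 88, 126, 150, 164.
Ybr55II sites (GATATC) start at positions 14, 102.
Ybr55II cuts after base 5 of each site (before the last base), so after positions 18, 106.
Combined cut positions: 18, 88, 106, 126, 150, 164.
Linear molecule, 6 cuts → 7 fragments:
  1–18 → 18 bp
  19–88 → 70 bp
  89–106 → 18 bp
  107–126 → 20 bp
  127–150 → 24 bp
  151–164 → 14 bp
  165–180 → 16 bp
Sorted largest to smallest: 70, 24, 20, 18, 18, 16, 14 bp.

70, 24, 20, 18, 18, 16, 14 bp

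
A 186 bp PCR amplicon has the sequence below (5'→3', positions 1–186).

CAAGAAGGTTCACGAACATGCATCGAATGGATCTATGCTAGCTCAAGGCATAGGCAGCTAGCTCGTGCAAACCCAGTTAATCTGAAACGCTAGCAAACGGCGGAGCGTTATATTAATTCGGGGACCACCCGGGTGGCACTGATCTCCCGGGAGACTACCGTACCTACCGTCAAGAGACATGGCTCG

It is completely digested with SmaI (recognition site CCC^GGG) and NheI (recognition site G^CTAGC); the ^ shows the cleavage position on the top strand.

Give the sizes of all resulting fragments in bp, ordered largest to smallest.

41, 38, 37, 32, 20, 18 bp

SmaI sites (CCCGGG) start at positions 128, 146.
SmaI cuts after base 3 of each site, so after positions 130, 148.
NheI sites (GCTAGC) start at positions 37, 57, 89.
NheI cuts after the first base of each site, so after positions 37, 57, 89.
Combined cut positions: 37, 57, 89, 130, 148.
Linear molecule, 5 cuts → 6 fragments:
  1–37 → 37 bp
  38–57 → 20 bp
  58–89 → 32 bp
  90–130 → 41 bp
  131–148 → 18 bp
  149–186 → 38 bp
Sorted largest to smallest: 41, 38, 37, 32, 20, 18 bp.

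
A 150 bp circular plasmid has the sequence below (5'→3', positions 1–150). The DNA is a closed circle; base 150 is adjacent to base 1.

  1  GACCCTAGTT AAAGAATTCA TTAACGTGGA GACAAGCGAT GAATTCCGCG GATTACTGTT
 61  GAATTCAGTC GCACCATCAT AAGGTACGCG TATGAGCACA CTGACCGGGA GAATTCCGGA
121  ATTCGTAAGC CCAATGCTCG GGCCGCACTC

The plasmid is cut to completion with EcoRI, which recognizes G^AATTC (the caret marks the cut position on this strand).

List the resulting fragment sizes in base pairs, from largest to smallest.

EcoRI sites (GAATTC) start at positions 14, 41, 61, 111, 119.
EcoRI cuts after the first base of each site, so after positions 14, 41, 61, 111, 119.
Circular molecule, 5 cuts → 5 fragments:
  15–41 → 27 bp
  42–61 → 20 bp
  62–111 → 50 bp
  112–119 → 8 bp
  120–150 then 1–14 → 31 + 14 = 45 bp
Sorted largest to smallest: 50, 45, 27, 20, 8 bp.

50, 45, 27, 20, 8 bp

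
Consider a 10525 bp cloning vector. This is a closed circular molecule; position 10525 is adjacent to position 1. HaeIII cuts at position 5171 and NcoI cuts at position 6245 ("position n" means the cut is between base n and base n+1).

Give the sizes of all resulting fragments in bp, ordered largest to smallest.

Combined cut positions (sorted): 5171, 6245.
Circular molecule, 2 cuts → 2 fragments:
  6245 − 5171 = 1074 bp
  wrap: 10525 − 6245 + 5171 = 9451 bp
Sorted largest to smallest: 9451, 1074 bp.

9451, 1074 bp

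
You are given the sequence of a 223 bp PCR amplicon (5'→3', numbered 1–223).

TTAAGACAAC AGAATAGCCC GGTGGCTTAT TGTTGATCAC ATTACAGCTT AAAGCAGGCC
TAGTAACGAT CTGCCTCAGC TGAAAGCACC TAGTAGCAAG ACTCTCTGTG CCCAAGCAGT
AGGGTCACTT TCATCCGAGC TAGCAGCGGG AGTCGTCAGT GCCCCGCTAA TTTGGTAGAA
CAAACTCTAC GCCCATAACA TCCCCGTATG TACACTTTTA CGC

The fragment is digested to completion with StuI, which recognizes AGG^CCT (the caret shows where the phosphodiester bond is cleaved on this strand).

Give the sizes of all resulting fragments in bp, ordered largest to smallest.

The StuI site (AGGCCT) starts at position 56.
StuI cuts after base 3 of each site, so after position 58.
Linear molecule, 1 cut → 2 fragments:
  1–58 → 58 bp
  59–223 → 165 bp
Sorted largest to smallest: 165, 58 bp.

165, 58 bp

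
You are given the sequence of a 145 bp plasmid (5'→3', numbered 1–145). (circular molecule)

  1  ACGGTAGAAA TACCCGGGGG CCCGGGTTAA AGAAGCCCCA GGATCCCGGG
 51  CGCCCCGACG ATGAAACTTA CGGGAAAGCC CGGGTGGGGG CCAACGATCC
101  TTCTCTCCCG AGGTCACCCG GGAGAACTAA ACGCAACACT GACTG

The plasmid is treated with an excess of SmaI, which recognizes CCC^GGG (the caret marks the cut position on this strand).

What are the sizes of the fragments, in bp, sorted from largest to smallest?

SmaI sites (CCCGGG) start at positions 13, 21, 45, 79, 117.
SmaI cuts after base 3 of each site, so after positions 15, 23, 47, 81, 119.
Circular molecule, 5 cuts → 5 fragments:
  16–23 → 8 bp
  24–47 → 24 bp
  48–81 → 34 bp
  82–119 → 38 bp
  120–145 then 1–15 → 26 + 15 = 41 bp
Sorted largest to smallest: 41, 38, 34, 24, 8 bp.

41, 38, 34, 24, 8 bp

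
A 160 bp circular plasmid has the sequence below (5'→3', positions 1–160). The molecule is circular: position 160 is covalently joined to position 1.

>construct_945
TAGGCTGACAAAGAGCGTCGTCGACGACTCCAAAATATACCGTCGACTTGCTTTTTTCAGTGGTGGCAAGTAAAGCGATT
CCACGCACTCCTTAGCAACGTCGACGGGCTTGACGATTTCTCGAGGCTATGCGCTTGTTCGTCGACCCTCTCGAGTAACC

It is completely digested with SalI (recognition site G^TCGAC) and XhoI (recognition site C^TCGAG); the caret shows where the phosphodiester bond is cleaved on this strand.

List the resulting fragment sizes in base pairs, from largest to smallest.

SalI sites (GTCGAC) start at positions 20, 42, 100, 141.
SalI cuts after the first base of each site, so after positions 20, 42, 100, 141.
XhoI sites (CTCGAG) start at positions 120, 150.
XhoI cuts after the first base of each site, so after positions 120, 150.
Combined cut positions: 20, 42, 100, 120, 141, 150.
Circular molecule, 6 cuts → 6 fragments:
  21–42 → 22 bp
  43–100 → 58 bp
  101–120 → 20 bp
  121–141 → 21 bp
  142–150 → 9 bp
  151–160 then 1–20 → 10 + 20 = 30 bp
Sorted largest to smallest: 58, 30, 22, 21, 20, 9 bp.

58, 30, 22, 21, 20, 9 bp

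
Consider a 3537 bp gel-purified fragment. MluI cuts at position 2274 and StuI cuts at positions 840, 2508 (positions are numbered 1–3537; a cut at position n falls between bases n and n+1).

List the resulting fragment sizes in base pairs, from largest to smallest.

Combined cut positions (sorted): 840, 2274, 2508.
Linear molecule, 3 cuts → 4 fragments:
  840 − 0 = 840 bp
  2274 − 840 = 1434 bp
  2508 − 2274 = 234 bp
  3537 − 2508 = 1029 bp
Sorted largest to smallest: 1434, 1029, 840, 234 bp.

1434, 1029, 840, 234 bp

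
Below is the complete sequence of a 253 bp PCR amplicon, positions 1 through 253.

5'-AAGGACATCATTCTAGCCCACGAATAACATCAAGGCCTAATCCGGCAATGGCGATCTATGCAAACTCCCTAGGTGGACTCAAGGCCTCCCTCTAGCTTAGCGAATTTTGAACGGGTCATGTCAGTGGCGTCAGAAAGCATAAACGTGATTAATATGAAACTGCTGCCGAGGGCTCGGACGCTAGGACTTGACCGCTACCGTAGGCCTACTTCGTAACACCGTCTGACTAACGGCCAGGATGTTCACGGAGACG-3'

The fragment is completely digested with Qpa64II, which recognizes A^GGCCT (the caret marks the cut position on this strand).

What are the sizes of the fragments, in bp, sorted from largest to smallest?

Qpa64II sites (AGGCCT) start at positions 33, 82, 202.
Qpa64II cuts after the first base of each site, so after positions 33, 82, 202.
Linear molecule, 3 cuts → 4 fragments:
  1–33 → 33 bp
  34–82 → 49 bp
  83–202 → 120 bp
  203–253 → 51 bp
Sorted largest to smallest: 120, 51, 49, 33 bp.

120, 51, 49, 33 bp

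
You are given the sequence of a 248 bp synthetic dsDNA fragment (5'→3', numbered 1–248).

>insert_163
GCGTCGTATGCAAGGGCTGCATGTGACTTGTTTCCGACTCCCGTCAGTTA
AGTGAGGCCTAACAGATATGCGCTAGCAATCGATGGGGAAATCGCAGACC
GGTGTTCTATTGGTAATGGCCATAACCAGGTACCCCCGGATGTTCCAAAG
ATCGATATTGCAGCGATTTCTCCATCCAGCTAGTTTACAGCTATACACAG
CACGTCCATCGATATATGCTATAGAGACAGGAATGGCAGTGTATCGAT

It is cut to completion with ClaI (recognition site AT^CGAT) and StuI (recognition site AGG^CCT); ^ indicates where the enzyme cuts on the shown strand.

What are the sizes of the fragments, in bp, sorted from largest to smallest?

72, 57, 57, 35, 23, 4 bp

ClaI sites (ATCGAT) start at positions 79, 151, 208, 243.
ClaI cuts after base 2 of each site, so after positions 80, 152, 209, 244.
The StuI site (AGGCCT) starts at position 55.
StuI cuts after base 3 of each site, so after position 57.
Combined cut positions: 57, 80, 152, 209, 244.
Linear molecule, 5 cuts → 6 fragments:
  1–57 → 57 bp
  58–80 → 23 bp
  81–152 → 72 bp
  153–209 → 57 bp
  210–244 → 35 bp
  245–248 → 4 bp
Sorted largest to smallest: 72, 57, 57, 35, 23, 4 bp.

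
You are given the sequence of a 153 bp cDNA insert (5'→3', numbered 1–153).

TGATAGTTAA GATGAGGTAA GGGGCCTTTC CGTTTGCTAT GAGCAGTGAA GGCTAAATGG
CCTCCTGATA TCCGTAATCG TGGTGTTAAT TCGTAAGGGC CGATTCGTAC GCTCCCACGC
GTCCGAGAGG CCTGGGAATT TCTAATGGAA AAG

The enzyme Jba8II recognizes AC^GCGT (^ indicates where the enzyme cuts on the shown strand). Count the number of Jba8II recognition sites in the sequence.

1

ACGCGT occurs starting at position 117.
Jba8II cuts at 1 site.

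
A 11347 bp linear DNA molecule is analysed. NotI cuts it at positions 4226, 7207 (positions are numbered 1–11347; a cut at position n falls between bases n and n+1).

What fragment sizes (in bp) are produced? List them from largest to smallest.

4226, 4140, 2981 bp

Linear molecule, 2 cuts → 3 fragments:
  4226 − 0 = 4226 bp
  7207 − 4226 = 2981 bp
  11347 − 7207 = 4140 bp
Sorted largest to smallest: 4226, 4140, 2981 bp.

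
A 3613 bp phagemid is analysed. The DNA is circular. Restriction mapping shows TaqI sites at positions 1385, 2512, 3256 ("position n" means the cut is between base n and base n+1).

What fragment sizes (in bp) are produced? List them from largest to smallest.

1742, 1127, 744 bp

Circular molecule, 3 cuts → 3 fragments:
  2512 − 1385 = 1127 bp
  3256 − 2512 = 744 bp
  wrap: 3613 − 3256 + 1385 = 1742 bp
Sorted largest to smallest: 1742, 1127, 744 bp.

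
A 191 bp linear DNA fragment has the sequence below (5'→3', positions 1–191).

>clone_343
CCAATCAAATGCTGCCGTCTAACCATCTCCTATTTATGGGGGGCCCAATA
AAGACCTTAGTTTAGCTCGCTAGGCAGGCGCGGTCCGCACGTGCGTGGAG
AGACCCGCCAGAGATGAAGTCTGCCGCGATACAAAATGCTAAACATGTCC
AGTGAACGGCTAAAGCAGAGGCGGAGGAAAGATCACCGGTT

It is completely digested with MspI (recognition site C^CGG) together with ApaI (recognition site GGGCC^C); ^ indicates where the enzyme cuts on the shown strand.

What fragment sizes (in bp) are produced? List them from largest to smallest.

141, 45, 5 bp

The MspI site (CCGG) starts at position 186.
MspI cuts after the first base of each site, so after position 186.
The ApaI site (GGGCCC) starts at position 41.
ApaI cuts after base 5 of each site (before the last base), so after position 45.
Combined cut positions: 45, 186.
Linear molecule, 2 cuts → 3 fragments:
  1–45 → 45 bp
  46–186 → 141 bp
  187–191 → 5 bp
Sorted largest to smallest: 141, 45, 5 bp.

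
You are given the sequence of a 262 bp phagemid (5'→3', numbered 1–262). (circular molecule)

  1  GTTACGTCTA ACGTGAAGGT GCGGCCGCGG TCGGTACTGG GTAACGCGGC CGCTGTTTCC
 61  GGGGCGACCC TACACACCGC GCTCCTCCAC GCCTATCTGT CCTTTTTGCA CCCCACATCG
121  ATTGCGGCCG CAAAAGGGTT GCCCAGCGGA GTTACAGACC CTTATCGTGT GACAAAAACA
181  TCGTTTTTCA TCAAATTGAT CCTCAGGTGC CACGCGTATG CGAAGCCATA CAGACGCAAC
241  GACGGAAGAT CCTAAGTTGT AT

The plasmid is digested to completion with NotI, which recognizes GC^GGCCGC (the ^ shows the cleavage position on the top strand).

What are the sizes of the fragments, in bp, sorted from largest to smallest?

159, 78, 25 bp

NotI sites (GCGGCCGC) start at positions 21, 46, 124.
NotI cuts after base 2 of each site, so after positions 22, 47, 125.
Circular molecule, 3 cuts → 3 fragments:
  23–47 → 25 bp
  48–125 → 78 bp
  126–262 then 1–22 → 137 + 22 = 159 bp
Sorted largest to smallest: 159, 78, 25 bp.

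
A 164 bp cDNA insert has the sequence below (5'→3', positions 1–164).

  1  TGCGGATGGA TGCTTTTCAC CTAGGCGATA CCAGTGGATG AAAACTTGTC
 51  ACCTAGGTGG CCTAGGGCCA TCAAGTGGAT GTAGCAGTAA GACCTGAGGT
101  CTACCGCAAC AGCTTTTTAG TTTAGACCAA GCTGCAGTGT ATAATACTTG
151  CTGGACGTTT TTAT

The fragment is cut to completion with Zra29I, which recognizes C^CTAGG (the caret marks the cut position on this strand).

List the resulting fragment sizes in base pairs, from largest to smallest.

Zra29I sites (CCTAGG) start at positions 20, 52, 61.
Zra29I cuts after the first base of each site, so after positions 20, 52, 61.
Linear molecule, 3 cuts → 4 fragments:
  1–20 → 20 bp
  21–52 → 32 bp
  53–61 → 9 bp
  62–164 → 103 bp
Sorted largest to smallest: 103, 32, 20, 9 bp.

103, 32, 20, 9 bp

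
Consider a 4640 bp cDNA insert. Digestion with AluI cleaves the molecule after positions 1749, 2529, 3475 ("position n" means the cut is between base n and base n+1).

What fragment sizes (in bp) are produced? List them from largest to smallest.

Linear molecule, 3 cuts → 4 fragments:
  1749 − 0 = 1749 bp
  2529 − 1749 = 780 bp
  3475 − 2529 = 946 bp
  4640 − 3475 = 1165 bp
Sorted largest to smallest: 1749, 1165, 946, 780 bp.

1749, 1165, 946, 780 bp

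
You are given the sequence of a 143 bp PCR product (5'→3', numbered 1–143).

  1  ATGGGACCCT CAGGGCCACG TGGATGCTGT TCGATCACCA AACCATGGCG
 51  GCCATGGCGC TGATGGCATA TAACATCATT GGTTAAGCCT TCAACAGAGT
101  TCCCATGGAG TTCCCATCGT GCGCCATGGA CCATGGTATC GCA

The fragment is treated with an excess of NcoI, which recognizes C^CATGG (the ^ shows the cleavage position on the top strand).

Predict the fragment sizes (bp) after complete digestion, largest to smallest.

51, 43, 21, 12, 9, 7 bp

NcoI sites (CCATGG) start at positions 43, 52, 103, 124, 131.
NcoI cuts after the first base of each site, so after positions 43, 52, 103, 124, 131.
Linear molecule, 5 cuts → 6 fragments:
  1–43 → 43 bp
  44–52 → 9 bp
  53–103 → 51 bp
  104–124 → 21 bp
  125–131 → 7 bp
  132–143 → 12 bp
Sorted largest to smallest: 51, 43, 21, 12, 9, 7 bp.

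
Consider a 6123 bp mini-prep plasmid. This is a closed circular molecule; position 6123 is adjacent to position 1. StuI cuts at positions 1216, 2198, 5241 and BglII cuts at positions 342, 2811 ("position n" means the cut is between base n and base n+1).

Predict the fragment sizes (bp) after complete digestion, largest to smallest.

Combined cut positions (sorted): 342, 1216, 2198, 2811, 5241.
Circular molecule, 5 cuts → 5 fragments:
  1216 − 342 = 874 bp
  2198 − 1216 = 982 bp
  2811 − 2198 = 613 bp
  5241 − 2811 = 2430 bp
  wrap: 6123 − 5241 + 342 = 1224 bp
Sorted largest to smallest: 2430, 1224, 982, 874, 613 bp.

2430, 1224, 982, 874, 613 bp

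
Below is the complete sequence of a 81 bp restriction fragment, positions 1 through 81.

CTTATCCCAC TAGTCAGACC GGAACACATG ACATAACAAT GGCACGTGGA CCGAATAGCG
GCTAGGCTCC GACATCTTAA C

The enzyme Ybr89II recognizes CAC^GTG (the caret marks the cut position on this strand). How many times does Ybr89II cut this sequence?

1

CACGTG occurs starting at position 43.
Ybr89II cuts at 1 site.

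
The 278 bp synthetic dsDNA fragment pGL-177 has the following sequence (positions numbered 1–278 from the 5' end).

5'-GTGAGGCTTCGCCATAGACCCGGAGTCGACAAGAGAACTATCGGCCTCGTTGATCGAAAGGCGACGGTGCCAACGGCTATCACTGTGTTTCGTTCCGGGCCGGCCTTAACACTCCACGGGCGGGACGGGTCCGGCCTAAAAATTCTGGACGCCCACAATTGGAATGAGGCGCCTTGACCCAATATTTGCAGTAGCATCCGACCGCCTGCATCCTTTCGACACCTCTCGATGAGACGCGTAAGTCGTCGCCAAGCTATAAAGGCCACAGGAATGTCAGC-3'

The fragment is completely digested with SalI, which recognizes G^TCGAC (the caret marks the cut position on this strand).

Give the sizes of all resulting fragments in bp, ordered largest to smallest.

The SalI site (GTCGAC) starts at position 25.
SalI cuts after the first base of each site, so after position 25.
Linear molecule, 1 cut → 2 fragments:
  1–25 → 25 bp
  26–278 → 253 bp
Sorted largest to smallest: 253, 25 bp.

253, 25 bp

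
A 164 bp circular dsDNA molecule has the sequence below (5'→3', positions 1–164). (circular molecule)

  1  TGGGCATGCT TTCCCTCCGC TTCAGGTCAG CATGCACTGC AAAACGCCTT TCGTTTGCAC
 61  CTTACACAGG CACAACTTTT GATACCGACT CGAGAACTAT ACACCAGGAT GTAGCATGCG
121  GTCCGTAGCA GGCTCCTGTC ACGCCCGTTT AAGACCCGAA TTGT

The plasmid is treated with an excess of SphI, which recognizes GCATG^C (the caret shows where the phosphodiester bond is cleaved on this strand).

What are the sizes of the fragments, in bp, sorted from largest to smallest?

84, 54, 26 bp

SphI sites (GCATGC) start at positions 4, 30, 114.
SphI cuts after base 5 of each site (before the last base), so after positions 8, 34, 118.
Circular molecule, 3 cuts → 3 fragments:
  9–34 → 26 bp
  35–118 → 84 bp
  119–164 then 1–8 → 46 + 8 = 54 bp
Sorted largest to smallest: 84, 54, 26 bp.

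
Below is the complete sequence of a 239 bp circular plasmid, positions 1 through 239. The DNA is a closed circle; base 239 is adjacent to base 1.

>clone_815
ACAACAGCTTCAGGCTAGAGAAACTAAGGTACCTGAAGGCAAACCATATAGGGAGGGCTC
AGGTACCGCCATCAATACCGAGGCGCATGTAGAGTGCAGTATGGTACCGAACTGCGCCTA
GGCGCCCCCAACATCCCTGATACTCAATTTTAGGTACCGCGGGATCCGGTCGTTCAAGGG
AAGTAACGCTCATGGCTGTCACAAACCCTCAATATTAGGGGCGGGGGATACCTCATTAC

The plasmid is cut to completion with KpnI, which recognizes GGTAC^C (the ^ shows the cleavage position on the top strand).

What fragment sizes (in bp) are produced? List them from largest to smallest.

KpnI sites (GGTACC) start at positions 28, 62, 103, 153.
KpnI cuts after base 5 of each site (before the last base), so after positions 32, 66, 107, 157.
Circular molecule, 4 cuts → 4 fragments:
  33–66 → 34 bp
  67–107 → 41 bp
  108–157 → 50 bp
  158–239 then 1–32 → 82 + 32 = 114 bp
Sorted largest to smallest: 114, 50, 41, 34 bp.

114, 50, 41, 34 bp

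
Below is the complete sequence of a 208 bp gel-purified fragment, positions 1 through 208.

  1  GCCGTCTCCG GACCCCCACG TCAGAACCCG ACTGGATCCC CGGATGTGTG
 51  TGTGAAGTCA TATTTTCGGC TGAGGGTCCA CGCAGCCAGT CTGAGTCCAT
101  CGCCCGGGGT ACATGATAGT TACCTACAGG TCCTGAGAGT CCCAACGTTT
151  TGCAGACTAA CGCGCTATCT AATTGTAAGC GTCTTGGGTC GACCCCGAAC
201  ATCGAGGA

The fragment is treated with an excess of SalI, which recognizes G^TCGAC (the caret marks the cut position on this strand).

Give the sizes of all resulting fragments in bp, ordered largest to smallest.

The SalI site (GTCGAC) starts at position 188.
SalI cuts after the first base of each site, so after position 188.
Linear molecule, 1 cut → 2 fragments:
  1–188 → 188 bp
  189–208 → 20 bp
Sorted largest to smallest: 188, 20 bp.

188, 20 bp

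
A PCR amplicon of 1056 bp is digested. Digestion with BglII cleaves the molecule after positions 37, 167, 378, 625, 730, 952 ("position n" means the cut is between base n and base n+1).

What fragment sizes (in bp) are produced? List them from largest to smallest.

Linear molecule, 6 cuts → 7 fragments:
  37 − 0 = 37 bp
  167 − 37 = 130 bp
  378 − 167 = 211 bp
  625 − 378 = 247 bp
  730 − 625 = 105 bp
  952 − 730 = 222 bp
  1056 − 952 = 104 bp
Sorted largest to smallest: 247, 222, 211, 130, 105, 104, 37 bp.

247, 222, 211, 130, 105, 104, 37 bp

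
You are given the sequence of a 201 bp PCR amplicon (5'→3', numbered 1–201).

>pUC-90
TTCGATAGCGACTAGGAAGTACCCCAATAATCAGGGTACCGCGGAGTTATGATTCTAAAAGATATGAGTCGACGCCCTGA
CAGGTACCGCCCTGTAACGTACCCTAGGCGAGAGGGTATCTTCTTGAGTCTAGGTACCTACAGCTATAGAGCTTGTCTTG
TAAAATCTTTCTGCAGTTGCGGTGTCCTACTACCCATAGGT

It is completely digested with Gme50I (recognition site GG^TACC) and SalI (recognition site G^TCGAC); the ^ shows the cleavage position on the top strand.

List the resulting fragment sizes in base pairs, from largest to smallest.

67, 50, 36, 32, 16 bp

Gme50I sites (GGTACC) start at positions 35, 83, 133.
Gme50I cuts after base 2 of each site, so after positions 36, 84, 134.
The SalI site (GTCGAC) starts at position 68.
SalI cuts after the first base of each site, so after position 68.
Combined cut positions: 36, 68, 84, 134.
Linear molecule, 4 cuts → 5 fragments:
  1–36 → 36 bp
  37–68 → 32 bp
  69–84 → 16 bp
  85–134 → 50 bp
  135–201 → 67 bp
Sorted largest to smallest: 67, 50, 36, 32, 16 bp.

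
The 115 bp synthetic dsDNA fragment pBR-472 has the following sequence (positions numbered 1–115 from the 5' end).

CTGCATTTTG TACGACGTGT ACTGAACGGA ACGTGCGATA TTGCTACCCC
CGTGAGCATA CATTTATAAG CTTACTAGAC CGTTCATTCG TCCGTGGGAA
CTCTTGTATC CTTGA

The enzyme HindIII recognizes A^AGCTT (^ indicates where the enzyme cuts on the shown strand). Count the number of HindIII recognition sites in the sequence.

AAGCTT occurs starting at position 68.
HindIII cuts at 1 site.

1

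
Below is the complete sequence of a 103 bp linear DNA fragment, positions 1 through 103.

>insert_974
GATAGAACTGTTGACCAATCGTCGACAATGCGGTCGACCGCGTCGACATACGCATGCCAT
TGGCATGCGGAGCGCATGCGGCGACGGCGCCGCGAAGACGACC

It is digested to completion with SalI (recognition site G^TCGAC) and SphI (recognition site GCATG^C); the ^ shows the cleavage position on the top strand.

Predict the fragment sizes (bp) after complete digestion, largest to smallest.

25, 21, 14, 12, 11, 11, 9 bp

SalI sites (GTCGAC) start at positions 21, 33, 42.
SalI cuts after the first base of each site, so after positions 21, 33, 42.
SphI sites (GCATGC) start at positions 52, 63, 74.
SphI cuts after base 5 of each site (before the last base), so after positions 56, 67, 78.
Combined cut positions: 21, 33, 42, 56, 67, 78.
Linear molecule, 6 cuts → 7 fragments:
  1–21 → 21 bp
  22–33 → 12 bp
  34–42 → 9 bp
  43–56 → 14 bp
  57–67 → 11 bp
  68–78 → 11 bp
  79–103 → 25 bp
Sorted largest to smallest: 25, 21, 14, 12, 11, 11, 9 bp.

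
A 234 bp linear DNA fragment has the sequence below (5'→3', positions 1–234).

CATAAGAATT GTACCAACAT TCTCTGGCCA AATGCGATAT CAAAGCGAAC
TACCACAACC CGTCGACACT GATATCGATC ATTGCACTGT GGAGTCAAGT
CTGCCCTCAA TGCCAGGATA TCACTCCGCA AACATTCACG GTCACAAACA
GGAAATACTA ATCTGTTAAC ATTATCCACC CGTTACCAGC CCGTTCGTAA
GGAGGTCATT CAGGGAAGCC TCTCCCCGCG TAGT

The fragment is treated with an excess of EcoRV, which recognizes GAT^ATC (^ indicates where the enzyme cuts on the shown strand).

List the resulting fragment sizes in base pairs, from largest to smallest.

115, 46, 38, 35 bp

EcoRV sites (GATATC) start at positions 36, 71, 117.
EcoRV cuts after base 3 of each site, so after positions 38, 73, 119.
Linear molecule, 3 cuts → 4 fragments:
  1–38 → 38 bp
  39–73 → 35 bp
  74–119 → 46 bp
  120–234 → 115 bp
Sorted largest to smallest: 115, 46, 38, 35 bp.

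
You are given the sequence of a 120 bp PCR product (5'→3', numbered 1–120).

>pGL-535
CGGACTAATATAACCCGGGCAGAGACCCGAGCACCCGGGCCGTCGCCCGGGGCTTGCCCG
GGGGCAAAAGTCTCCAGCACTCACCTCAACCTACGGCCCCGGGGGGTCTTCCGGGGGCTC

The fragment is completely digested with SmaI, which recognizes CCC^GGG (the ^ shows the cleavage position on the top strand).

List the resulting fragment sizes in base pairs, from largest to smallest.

41, 20, 20, 16, 12, 11 bp

SmaI sites (CCCGGG) start at positions 14, 34, 46, 57, 98.
SmaI cuts after base 3 of each site, so after positions 16, 36, 48, 59, 100.
Linear molecule, 5 cuts → 6 fragments:
  1–16 → 16 bp
  17–36 → 20 bp
  37–48 → 12 bp
  49–59 → 11 bp
  60–100 → 41 bp
  101–120 → 20 bp
Sorted largest to smallest: 41, 20, 20, 16, 12, 11 bp.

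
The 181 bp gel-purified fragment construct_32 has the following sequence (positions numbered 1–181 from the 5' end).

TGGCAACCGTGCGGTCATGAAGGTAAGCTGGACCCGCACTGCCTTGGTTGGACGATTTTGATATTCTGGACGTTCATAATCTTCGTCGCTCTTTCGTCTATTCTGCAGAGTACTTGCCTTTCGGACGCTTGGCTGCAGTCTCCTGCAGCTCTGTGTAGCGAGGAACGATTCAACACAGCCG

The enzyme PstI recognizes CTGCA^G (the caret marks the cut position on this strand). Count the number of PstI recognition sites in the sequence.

CTGCAG occurs starting at positions 103, 133, 143.
PstI cuts at 3 sites.

3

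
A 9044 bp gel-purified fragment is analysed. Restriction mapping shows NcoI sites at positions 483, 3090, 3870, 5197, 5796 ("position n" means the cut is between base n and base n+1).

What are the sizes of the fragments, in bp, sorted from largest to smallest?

Linear molecule, 5 cuts → 6 fragments:
  483 − 0 = 483 bp
  3090 − 483 = 2607 bp
  3870 − 3090 = 780 bp
  5197 − 3870 = 1327 bp
  5796 − 5197 = 599 bp
  9044 − 5796 = 3248 bp
Sorted largest to smallest: 3248, 2607, 1327, 780, 599, 483 bp.

3248, 2607, 1327, 780, 599, 483 bp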